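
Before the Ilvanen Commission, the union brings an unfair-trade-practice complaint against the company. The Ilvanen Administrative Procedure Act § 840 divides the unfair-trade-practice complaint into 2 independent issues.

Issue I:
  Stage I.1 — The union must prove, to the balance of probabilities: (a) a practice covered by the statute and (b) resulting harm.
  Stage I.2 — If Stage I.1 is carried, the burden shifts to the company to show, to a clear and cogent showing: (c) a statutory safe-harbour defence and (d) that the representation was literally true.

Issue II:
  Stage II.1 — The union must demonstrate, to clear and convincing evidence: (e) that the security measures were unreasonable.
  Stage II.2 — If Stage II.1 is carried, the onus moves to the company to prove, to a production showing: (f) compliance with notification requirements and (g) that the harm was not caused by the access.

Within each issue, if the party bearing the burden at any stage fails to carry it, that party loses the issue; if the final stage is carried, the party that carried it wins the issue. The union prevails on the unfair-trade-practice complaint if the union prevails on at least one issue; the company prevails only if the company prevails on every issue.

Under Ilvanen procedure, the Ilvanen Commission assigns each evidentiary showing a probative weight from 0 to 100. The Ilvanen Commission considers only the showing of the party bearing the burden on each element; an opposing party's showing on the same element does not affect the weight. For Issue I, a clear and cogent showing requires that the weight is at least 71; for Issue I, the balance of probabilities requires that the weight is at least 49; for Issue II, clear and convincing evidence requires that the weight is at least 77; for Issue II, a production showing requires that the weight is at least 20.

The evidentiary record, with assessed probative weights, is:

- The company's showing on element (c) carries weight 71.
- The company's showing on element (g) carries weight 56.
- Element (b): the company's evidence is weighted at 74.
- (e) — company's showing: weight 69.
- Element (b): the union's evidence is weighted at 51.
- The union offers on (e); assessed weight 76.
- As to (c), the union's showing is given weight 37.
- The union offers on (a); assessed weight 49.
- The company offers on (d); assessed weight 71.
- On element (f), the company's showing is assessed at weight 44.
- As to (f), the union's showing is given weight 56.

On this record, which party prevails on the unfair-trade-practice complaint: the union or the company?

company

— Issue I —
Stage I.1 — burden on union; standard: the balance of probabilities (weight is at least 49).
    (a): 49 ≥ 49 [met]
    (b): 51 (company's 74 disregarded) ≥ 49 [met]
  Stage I.1 carried; the burden shifts to the company.
Stage I.2 — burden on company; standard: a clear and cogent showing (weight is at least 71).
    (c): 71 (union's 37 disregarded) ≥ 71 [met]
    (d): 71 ≥ 71 [met]
  The company carries the last stage.
All stages carried — the company prevails on this issue.
— Issue II —
At Stage II.1 the union must meet clear and convincing evidence (weight is at least 77): on (e) the weight is 76 (the company's 69 is given no effect), < 77, so (e) does not meet the standard.
  Stage II.1 not carried; the union fails its burden.
The company prevails on this issue.
Per-issue: Issue I → company; Issue II → company. The union must prevail on at least one issue; overall, the company prevails.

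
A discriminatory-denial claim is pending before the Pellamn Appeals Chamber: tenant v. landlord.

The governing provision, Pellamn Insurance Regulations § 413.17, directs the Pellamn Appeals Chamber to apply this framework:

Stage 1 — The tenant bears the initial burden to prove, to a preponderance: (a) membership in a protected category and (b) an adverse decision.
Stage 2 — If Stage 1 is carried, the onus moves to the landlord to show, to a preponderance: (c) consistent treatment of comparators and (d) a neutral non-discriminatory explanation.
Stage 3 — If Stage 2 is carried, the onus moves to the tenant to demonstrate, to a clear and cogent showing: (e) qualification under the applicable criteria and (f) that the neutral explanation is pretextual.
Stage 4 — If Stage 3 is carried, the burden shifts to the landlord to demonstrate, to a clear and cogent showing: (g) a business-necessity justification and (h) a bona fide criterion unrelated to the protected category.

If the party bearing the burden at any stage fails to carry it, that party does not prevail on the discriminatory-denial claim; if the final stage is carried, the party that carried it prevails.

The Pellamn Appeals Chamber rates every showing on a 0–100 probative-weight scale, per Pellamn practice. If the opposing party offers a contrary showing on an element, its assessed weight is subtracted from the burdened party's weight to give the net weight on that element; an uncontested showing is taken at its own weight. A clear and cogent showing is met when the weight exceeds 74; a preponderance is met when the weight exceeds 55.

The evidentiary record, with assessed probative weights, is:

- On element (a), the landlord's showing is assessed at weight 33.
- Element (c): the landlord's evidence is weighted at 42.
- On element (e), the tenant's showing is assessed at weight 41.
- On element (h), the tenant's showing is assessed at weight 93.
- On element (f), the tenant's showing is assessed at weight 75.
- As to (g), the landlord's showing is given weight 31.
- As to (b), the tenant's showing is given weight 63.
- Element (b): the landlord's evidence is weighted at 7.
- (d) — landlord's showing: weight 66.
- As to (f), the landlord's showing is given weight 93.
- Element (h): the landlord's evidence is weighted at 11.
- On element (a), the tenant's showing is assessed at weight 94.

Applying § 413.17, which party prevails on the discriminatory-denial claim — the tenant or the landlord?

tenant

Stage 1 — burden on tenant; standard: a preponderance (weight exceeds 55).
    (a): 94 − 33 = 61 > 55 [met]
    (b): 63 − 7 = 56 > 55 [met]
  Stage 1 is satisfied; the onus moves to the landlord.
Stage 2 — burden on landlord; standard: a preponderance (weight exceeds 55).
    (c): 42 ≤ 55 [not met]
    (d): 66 > 55 [met]
  Not every element is met, so the landlord fails to carry Stage 2.
The analysis ends at Stage 2; the tenant prevails.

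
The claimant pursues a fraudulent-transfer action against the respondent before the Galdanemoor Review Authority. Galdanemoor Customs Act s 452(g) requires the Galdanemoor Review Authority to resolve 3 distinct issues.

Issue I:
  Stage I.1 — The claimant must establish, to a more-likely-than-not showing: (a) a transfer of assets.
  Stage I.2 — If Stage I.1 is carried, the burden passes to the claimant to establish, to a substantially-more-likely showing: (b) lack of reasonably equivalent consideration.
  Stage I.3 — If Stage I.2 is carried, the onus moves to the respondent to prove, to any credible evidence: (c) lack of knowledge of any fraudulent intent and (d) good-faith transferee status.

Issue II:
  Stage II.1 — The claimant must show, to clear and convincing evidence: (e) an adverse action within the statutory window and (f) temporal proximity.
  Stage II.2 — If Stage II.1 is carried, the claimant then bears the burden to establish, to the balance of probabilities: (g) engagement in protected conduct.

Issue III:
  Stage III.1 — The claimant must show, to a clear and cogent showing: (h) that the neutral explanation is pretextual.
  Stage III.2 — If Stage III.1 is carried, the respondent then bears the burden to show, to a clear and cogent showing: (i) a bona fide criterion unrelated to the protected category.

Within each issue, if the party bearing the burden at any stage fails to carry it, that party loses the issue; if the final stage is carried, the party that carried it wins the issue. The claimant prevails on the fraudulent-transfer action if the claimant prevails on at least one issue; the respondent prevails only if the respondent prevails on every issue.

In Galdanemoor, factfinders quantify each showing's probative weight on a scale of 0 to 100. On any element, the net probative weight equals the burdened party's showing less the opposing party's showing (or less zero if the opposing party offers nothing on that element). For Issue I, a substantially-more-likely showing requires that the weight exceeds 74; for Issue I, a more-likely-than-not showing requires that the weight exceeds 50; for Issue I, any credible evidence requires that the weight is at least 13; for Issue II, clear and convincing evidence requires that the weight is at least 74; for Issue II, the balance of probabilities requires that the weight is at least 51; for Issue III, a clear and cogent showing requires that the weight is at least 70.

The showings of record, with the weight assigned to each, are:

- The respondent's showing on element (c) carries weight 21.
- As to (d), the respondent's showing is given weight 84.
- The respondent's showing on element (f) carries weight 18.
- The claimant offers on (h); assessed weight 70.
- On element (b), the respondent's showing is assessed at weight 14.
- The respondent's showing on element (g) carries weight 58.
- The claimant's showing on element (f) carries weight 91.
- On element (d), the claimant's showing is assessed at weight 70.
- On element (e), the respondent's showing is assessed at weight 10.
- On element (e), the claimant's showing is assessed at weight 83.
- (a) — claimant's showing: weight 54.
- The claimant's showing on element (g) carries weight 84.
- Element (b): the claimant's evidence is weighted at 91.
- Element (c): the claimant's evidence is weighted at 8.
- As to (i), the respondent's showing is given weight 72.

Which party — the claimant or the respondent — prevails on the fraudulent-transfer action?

— Issue I —
Stage I.1 (claimant, a more-likely-than-not showing, weight exceeds 50): (a) 54 > 50 — meets.
  All elements met. The claimant retains the burden for Stage I.2.
Stage I.2 (claimant, a substantially-more-likely showing, weight exceeds 74): (b) net 91−14=77 > 74 — meets.
  All elements met. The burden passes to the respondent.
Stage I.3 (respondent, any credible evidence, weight is at least 13): (c) net 21−8=13 ≥ 13 — meets; (d) net 84−70=14 ≥ 13 — meets.
  Stage I.3 carried; the final stage is satisfied.
Every stage carried; the respondent prevails on this issue.
— Issue II —
At Stage II.1 the claimant must meet clear and convincing evidence (weight is at least 74): on (e) the weight is 83 less the opposing 10 gives net 73, < 74, so (e) does not meet the standard; on (f) the weight is 91 less the opposing 18 gives net 73, < 74, so (f) does not meet the standard.
  Not every element is met, so the claimant fails to carry Stage II.1.
The respondent prevails on this issue.
— Issue III —
At Stage III.1 the claimant must meet a clear and cogent showing (weight is at least 70): on (h) the weight is 70, which does reach 70, so (h) meets the standard.
  All elements met. The burden passes to the respondent.
At Stage III.2 the respondent must meet a clear and cogent showing (weight is at least 70): on (i) the weight is 72, which does reach 70, so (i) meets the standard.
  Stage III.2 carried; the final stage is satisfied.
All stages carried — the respondent prevails on this issue.
Per-issue: Issue I → respondent; Issue II → respondent; Issue III → respondent. The claimant must prevail on at least one issue; overall, the respondent prevails.

respondent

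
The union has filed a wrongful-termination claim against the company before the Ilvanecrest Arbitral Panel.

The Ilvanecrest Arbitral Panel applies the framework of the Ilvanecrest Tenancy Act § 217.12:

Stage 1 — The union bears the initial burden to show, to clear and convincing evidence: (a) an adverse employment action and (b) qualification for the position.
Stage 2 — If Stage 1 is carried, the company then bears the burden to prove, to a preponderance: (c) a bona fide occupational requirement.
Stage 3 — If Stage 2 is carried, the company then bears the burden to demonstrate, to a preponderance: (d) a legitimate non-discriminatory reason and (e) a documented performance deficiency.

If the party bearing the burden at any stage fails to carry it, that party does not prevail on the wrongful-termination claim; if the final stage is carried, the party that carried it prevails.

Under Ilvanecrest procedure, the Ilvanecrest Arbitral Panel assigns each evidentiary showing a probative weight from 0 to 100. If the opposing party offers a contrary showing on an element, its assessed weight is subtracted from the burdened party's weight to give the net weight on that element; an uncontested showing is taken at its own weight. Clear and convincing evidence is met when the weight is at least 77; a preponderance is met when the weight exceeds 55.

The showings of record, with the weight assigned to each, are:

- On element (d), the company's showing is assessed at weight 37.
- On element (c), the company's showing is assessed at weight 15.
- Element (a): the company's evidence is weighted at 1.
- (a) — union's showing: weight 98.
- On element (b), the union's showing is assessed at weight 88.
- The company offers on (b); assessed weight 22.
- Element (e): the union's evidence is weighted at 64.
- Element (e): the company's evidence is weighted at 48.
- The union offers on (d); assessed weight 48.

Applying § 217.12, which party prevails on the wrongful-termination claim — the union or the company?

Stage 1 — burden on union; standard: clear and convincing evidence (weight is at least 77).
    (a): 98 − 1 = 97 ≥ 77 [met]
    (b): 88 − 22 = 66 < 77 [not met]
  The union does not carry Stage 1.
The company prevails.

company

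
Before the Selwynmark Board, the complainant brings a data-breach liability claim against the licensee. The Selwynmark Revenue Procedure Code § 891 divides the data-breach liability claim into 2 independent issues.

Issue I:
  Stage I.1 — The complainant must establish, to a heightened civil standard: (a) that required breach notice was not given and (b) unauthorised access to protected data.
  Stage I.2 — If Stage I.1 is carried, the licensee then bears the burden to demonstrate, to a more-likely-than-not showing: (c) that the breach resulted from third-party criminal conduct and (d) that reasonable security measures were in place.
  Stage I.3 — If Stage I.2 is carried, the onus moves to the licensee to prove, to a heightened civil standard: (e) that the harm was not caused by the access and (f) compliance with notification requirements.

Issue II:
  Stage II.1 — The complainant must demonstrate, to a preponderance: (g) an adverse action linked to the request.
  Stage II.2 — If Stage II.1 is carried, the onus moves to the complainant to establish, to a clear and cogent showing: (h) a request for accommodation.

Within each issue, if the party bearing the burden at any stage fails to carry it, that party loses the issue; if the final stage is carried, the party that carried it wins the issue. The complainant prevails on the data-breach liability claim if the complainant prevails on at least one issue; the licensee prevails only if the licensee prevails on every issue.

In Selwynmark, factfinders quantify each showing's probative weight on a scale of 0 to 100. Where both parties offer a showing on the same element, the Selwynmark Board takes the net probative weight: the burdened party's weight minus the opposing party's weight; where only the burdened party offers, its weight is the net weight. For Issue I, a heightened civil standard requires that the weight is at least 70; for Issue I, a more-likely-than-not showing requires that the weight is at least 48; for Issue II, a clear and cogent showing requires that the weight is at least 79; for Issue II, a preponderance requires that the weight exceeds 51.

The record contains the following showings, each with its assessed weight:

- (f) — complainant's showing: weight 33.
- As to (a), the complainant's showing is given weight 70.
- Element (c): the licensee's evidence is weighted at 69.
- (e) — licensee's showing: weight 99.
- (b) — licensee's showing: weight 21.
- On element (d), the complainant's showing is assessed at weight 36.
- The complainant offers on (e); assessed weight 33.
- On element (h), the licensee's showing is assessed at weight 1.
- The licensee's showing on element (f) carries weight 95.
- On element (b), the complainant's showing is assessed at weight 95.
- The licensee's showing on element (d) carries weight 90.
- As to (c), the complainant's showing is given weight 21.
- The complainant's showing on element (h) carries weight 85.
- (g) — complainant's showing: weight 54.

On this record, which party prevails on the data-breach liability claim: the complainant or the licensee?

complainant

— Issue I —
At Stage I.1 the complainant must meet a heightened civil standard (weight is at least 70): on (a) the weight is 70, which does reach 70, so (a) meets the standard; on (b) the weight is 95 less the opposing 21 gives net 74, which does reach 70, so (b) meets the standard.
  All elements met. The burden passes to the licensee.
At Stage I.2 the licensee must meet a more-likely-than-not showing (weight is at least 48): on (c) the weight is 69 less the opposing 21 gives net 48, ≥ 48, so (c) meets the standard; on (d) the weight is 90 less the opposing 36 gives net 54, ≥ 48, so (d) meets the standard.
  All elements met. The licensee retains the burden for Stage I.3.
At Stage I.3 the licensee must meet a heightened civil standard (weight is at least 70): on (e) the weight is 99 less the opposing 33 gives net 66, which does not reach 70, so (e) does not meet the standard; on (f) the weight is 95 less the opposing 33 gives net 62, < 70, so (f) does not meet the standard.
  The licensee does not carry Stage I.3.
So the complainant prevails on this issue.
— Issue II —
Stage II.1 — burden on complainant; standard: a preponderance (weight exceeds 51).
    (g): 54 > 51 [met]
  Stage II.1 carried; the burden remains with the complainant.
Stage II.2 — burden on complainant; standard: a clear and cogent showing (weight is at least 79).
    (h): 85 − 1 = 84 ≥ 79 [met]
  The complainant carries the last stage.
With every stage satisfied, the complainant prevails on this issue.
Per-issue: Issue I → complainant; Issue II → complainant. The complainant must prevail on at least one issue; overall, the complainant prevails.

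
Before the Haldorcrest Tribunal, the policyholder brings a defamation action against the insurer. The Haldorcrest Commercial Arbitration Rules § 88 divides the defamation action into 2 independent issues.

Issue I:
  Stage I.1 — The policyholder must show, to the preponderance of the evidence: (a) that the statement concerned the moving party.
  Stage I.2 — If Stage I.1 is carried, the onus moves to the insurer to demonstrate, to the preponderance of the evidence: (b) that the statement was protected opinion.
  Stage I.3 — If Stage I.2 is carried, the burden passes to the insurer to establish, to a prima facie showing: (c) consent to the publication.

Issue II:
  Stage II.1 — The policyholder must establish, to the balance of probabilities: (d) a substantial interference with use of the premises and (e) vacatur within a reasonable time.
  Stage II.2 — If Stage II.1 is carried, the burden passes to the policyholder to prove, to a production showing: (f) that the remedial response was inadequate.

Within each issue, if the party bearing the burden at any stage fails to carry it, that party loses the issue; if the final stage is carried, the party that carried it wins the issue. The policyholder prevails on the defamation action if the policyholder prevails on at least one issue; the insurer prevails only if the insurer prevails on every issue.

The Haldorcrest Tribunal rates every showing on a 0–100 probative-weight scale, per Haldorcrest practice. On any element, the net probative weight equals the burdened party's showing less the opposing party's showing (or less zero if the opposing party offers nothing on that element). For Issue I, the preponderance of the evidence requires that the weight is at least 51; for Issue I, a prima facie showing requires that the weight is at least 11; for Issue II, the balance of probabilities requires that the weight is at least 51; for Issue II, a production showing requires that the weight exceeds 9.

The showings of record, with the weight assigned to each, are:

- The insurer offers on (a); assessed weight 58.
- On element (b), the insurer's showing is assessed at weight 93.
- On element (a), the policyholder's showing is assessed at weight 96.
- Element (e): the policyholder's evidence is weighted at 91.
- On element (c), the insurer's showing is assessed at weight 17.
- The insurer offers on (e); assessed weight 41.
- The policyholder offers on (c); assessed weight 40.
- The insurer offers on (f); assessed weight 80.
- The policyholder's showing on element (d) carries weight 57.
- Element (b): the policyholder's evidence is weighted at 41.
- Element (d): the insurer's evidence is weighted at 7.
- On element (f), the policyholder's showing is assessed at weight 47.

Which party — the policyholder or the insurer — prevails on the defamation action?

— Issue I —
Stage I.1 — burden on policyholder; standard: the preponderance of the evidence (weight is at least 51).
    (a): 96 − 58 = 38 < 51 [not met]
  The policyholder does not carry Stage I.1.
The analysis ends at Stage I.1; the insurer prevails on this issue.
— Issue II —
Stage II.1 (policyholder, the balance of probabilities, weight is at least 51): (d) net 57−7=50 < 51 — fails; (e) net 91−41=50 < 51 — fails.
  The policyholder does not carry Stage II.1.
The insurer prevails on this issue.
Per-issue: Issue I → insurer; Issue II → insurer. The policyholder must prevail on at least one issue; overall, the insurer prevails.

insurer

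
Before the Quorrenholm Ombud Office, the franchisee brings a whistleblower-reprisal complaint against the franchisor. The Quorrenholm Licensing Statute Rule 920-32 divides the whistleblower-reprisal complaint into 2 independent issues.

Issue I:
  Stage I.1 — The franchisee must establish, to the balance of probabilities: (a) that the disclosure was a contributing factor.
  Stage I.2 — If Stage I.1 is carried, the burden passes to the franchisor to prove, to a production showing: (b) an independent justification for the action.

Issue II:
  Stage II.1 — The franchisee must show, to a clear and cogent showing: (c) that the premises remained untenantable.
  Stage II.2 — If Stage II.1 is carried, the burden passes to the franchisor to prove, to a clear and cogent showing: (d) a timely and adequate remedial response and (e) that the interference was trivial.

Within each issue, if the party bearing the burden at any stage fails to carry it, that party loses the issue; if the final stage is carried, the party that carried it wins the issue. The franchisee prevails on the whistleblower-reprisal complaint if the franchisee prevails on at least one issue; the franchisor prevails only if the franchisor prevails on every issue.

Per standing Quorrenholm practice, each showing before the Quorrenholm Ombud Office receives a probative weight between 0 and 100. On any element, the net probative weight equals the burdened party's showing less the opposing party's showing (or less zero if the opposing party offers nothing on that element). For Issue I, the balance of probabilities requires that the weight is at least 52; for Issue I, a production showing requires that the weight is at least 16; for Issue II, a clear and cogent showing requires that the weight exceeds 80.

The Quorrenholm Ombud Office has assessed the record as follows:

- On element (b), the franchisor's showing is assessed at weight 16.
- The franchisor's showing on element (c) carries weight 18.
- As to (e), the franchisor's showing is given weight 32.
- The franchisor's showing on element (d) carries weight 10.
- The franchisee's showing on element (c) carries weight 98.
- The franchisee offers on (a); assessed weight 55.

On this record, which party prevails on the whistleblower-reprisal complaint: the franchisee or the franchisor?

franchisor

— Issue I —
Stage I.1 (franchisee, the balance of probabilities, weight is at least 52): (a) 55 ≥ 52 — meets.
  All elements met. The burden passes to the franchisor.
Stage I.2 (franchisor, a production showing, weight is at least 16): (b) 16 ≥ 16 — meets.
  The franchisor carries the last stage.
All stages carried — the franchisor prevails on this issue.
— Issue II —
At Stage II.1 the franchisee must meet a clear and cogent showing (weight exceeds 80): on (c) the weight is 98 less the opposing 18 gives net 80, ≤ 80, so (c) does not meet the standard.
  Stage II.1 not carried; the franchisee fails its burden.
The analysis ends at Stage II.1; the franchisor prevails on this issue.
Per-issue: Issue I → franchisor; Issue II → franchisor. The franchisee must prevail on at least one issue; overall, the franchisor prevails.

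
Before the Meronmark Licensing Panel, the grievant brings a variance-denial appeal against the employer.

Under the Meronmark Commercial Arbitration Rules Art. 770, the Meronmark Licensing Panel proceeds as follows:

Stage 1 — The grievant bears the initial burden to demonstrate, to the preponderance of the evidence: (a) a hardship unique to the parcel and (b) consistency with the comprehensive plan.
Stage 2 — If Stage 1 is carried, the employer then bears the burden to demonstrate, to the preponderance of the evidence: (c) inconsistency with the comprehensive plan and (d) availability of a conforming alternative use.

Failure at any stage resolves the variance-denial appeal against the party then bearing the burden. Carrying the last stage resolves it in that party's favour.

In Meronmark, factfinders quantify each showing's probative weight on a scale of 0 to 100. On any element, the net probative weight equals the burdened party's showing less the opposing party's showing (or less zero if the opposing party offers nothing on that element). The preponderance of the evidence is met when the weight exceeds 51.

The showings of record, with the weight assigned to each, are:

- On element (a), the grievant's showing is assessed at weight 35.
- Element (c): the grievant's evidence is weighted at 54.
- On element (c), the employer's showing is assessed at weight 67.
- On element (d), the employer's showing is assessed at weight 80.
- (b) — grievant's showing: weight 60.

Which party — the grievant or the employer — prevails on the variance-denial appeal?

employer

Stage 1 — burden on grievant; standard: the preponderance of the evidence (weight exceeds 51).
    (a): 35 ≤ 51 [not met]
    (b): 60 > 51 [met]
  Not every element is met, so the grievant fails to carry Stage 1.
The analysis ends at Stage 1; the employer prevails.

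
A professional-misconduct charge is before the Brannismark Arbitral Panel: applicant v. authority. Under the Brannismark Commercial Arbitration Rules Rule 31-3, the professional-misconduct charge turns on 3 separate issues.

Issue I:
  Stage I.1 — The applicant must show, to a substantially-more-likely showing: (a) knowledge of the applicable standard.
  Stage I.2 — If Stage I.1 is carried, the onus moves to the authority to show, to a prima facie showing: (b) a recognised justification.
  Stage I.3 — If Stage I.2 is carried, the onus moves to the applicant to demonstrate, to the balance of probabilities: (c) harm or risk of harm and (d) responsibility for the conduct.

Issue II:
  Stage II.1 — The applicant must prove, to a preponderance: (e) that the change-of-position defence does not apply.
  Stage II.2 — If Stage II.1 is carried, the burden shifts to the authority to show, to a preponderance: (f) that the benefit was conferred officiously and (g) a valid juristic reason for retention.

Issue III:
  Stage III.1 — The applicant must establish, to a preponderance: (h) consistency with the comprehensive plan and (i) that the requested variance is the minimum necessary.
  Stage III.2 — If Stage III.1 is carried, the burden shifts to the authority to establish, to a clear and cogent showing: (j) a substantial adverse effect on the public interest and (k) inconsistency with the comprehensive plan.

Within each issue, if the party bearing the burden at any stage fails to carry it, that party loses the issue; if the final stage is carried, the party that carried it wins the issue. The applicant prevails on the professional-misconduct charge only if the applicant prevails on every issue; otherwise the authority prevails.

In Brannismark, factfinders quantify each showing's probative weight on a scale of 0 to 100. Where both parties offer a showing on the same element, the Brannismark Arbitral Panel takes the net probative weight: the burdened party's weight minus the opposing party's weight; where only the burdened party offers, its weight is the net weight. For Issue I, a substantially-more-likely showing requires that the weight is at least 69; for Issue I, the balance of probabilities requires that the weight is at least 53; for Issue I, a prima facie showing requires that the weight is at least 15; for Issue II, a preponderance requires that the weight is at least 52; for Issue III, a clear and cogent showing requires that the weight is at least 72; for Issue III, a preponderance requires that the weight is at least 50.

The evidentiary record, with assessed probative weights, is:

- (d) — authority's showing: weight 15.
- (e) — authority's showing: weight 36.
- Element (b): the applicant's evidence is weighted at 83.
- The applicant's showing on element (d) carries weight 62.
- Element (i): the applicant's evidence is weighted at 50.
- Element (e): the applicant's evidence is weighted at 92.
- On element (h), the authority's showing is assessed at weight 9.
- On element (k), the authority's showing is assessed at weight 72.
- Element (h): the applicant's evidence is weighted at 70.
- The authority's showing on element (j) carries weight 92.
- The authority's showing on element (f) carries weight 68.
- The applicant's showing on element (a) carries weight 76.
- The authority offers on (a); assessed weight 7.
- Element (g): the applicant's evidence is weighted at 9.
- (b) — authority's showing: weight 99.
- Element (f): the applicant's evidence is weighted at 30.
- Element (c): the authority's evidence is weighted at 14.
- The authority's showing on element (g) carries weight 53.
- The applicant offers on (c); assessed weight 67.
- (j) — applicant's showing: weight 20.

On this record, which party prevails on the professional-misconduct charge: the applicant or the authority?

authority

— Issue I —
At Stage I.1 the applicant must meet a substantially-more-likely showing (weight is at least 69): on (a) the weight is 76 less the opposing 7 gives net 69, which does reach 69, so (a) meets the standard.
  Stage I.1 is satisfied; the onus moves to the authority.
At Stage I.2 the authority must meet a prima facie showing (weight is at least 15): on (b) the weight is 99 less the opposing 83 gives net 16, which does reach 15, so (b) meets the standard.
  Stage I.2 is satisfied; the onus moves to the applicant.
At Stage I.3 the applicant must meet the balance of probabilities (weight is at least 53): on (c) the weight is 67 less the opposing 14 gives net 53, which does reach 53, so (c) meets the standard; on (d) the weight is 62 less the opposing 15 gives net 47, which does not reach 53, so (d) does not meet the standard.
  The applicant does not carry Stage I.3.
The analysis ends at Stage I.3; the authority prevails on this issue.
— Issue II —
Stage II.1 (applicant, a preponderance, weight is at least 52): (e) net 92−36=56 ≥ 52 — meets.
  All elements met. The burden passes to the authority.
Stage II.2 (authority, a preponderance, weight is at least 52): (f) net 68−30=38 < 52 — fails; (g) net 53−9=44 < 52 — fails.
  The authority does not carry Stage II.2.
The applicant prevails on this issue.
— Issue III —
At Stage III.1 the applicant must meet a preponderance (weight is at least 50): on (h) the weight is 70 less the opposing 9 gives net 61, which does reach 50, so (h) meets the standard; on (i) the weight is 50, ≥ 50, so (i) meets the standard.
  All elements met. The burden passes to the authority.
At Stage III.2 the authority must meet a clear and cogent showing (weight is at least 72): on (j) the weight is 92 less the opposing 20 gives net 72, which does reach 72, so (j) meets the standard; on (k) the weight is 72, ≥ 72, so (k) meets the standard.
  The authority carries the last stage.
With every stage satisfied, the authority prevails on this issue.
Per-issue: Issue I → authority; Issue II → applicant; Issue III → authority. The applicant must prevail on every issue; overall, the authority prevails.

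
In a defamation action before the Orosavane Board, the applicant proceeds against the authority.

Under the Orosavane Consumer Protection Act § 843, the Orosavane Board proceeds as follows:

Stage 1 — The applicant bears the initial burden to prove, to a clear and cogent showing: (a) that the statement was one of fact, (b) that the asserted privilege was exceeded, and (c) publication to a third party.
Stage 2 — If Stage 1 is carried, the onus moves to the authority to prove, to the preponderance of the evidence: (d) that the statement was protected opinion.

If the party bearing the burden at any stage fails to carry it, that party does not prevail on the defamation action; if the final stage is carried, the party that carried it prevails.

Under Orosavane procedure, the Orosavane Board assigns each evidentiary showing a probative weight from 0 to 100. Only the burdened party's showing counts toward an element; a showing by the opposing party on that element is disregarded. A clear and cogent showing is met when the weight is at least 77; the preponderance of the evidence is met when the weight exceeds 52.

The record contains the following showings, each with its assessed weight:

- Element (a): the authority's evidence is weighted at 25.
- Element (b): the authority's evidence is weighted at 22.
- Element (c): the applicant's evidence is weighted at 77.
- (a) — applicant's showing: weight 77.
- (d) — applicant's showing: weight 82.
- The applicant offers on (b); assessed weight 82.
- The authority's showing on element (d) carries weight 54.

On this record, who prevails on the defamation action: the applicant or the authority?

Stage 1 (applicant, a clear and cogent showing, weight is at least 77): (a) 77 (authority's 25 disregarded) ≥ 77 — meets; (b) 82 (authority's 22 disregarded) ≥ 77 — meets; (c) 77 ≥ 77 — meets.
  All elements met. The burden passes to the authority.
Stage 2 (authority, the preponderance of the evidence, weight exceeds 52): (d) 54 (applicant's 82 disregarded) > 52 — meets.
  The authority carries the last stage.
With every stage satisfied, the authority prevails.

authority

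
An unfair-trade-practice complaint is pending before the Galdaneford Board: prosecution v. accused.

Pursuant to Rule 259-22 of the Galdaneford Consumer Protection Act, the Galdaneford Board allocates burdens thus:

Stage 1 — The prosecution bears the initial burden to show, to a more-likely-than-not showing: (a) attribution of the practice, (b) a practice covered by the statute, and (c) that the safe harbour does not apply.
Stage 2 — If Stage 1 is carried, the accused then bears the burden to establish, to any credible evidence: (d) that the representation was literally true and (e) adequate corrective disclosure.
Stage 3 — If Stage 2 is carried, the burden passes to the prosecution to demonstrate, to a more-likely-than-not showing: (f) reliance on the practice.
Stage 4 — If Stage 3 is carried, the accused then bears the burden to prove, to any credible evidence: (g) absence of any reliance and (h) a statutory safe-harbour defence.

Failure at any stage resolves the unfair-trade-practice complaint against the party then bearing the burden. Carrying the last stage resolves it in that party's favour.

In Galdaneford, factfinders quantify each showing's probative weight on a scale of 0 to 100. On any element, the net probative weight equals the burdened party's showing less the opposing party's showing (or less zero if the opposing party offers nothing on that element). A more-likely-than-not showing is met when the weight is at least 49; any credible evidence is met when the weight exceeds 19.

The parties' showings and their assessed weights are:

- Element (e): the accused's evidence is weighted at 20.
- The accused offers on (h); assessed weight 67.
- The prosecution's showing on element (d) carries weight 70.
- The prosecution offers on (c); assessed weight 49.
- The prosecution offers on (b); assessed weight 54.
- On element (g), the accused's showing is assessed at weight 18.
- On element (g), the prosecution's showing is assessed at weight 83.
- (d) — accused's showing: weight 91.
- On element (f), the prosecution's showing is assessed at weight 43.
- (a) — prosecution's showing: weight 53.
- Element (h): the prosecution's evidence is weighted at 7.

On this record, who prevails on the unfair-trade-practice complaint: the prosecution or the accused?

accused

Stage 1 (prosecution, a more-likely-than-not showing, weight is at least 49): (a) 53 ≥ 49 — meets; (b) 54 ≥ 49 — meets; (c) 49 ≥ 49 — meets.
  Stage 1 carried; the burden shifts to the accused.
Stage 2 (accused, any credible evidence, weight exceeds 19): (d) net 91−70=21 > 19 — meets; (e) 20 > 19 — meets.
  The accused carries Stage 2; the prosecution now bears the burden.
Stage 3 (prosecution, a more-likely-than-not showing, weight is at least 49): (f) 43 < 49 — fails.
  Stage 3 not carried; the prosecution fails its burden.
The accused prevails.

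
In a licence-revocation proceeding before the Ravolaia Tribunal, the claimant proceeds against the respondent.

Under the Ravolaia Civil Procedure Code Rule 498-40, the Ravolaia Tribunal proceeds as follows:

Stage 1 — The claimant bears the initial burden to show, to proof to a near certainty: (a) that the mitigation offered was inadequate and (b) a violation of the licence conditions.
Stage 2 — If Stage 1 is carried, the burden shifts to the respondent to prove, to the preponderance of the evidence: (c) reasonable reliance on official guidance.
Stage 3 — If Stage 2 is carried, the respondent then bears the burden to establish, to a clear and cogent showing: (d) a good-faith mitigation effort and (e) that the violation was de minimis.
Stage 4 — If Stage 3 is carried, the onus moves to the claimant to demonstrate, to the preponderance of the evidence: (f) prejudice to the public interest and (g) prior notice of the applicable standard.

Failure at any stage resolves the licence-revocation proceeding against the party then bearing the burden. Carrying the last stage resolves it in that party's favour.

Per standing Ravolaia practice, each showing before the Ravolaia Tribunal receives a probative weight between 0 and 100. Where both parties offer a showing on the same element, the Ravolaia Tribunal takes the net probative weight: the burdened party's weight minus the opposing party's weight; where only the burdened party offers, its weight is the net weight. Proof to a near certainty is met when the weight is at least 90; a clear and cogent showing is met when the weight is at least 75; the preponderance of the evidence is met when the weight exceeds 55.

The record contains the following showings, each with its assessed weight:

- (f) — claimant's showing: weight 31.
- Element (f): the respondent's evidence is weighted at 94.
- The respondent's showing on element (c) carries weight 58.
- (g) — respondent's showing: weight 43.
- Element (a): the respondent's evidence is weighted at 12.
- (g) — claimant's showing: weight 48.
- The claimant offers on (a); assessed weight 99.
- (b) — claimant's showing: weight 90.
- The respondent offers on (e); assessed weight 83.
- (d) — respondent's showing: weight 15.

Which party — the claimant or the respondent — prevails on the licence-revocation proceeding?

At Stage 1 the claimant must meet proof to a near certainty (weight is at least 90): on (a) the weight is 99 less the opposing 12 gives net 87, which does not reach 90, so (a) does not meet the standard; on (b) the weight is 90, ≥ 90, so (b) meets the standard.
  Stage 1 not carried; the claimant fails its burden.
So the respondent prevails.

respondent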